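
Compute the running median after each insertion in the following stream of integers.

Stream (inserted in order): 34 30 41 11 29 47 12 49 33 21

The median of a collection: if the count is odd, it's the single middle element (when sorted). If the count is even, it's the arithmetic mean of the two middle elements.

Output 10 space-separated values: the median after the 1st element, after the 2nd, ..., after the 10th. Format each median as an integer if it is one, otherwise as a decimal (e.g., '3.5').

Answer: 34 32 34 32 30 32 30 32 33 31.5

Derivation:
Step 1: insert 34 -> lo=[34] (size 1, max 34) hi=[] (size 0) -> median=34
Step 2: insert 30 -> lo=[30] (size 1, max 30) hi=[34] (size 1, min 34) -> median=32
Step 3: insert 41 -> lo=[30, 34] (size 2, max 34) hi=[41] (size 1, min 41) -> median=34
Step 4: insert 11 -> lo=[11, 30] (size 2, max 30) hi=[34, 41] (size 2, min 34) -> median=32
Step 5: insert 29 -> lo=[11, 29, 30] (size 3, max 30) hi=[34, 41] (size 2, min 34) -> median=30
Step 6: insert 47 -> lo=[11, 29, 30] (size 3, max 30) hi=[34, 41, 47] (size 3, min 34) -> median=32
Step 7: insert 12 -> lo=[11, 12, 29, 30] (size 4, max 30) hi=[34, 41, 47] (size 3, min 34) -> median=30
Step 8: insert 49 -> lo=[11, 12, 29, 30] (size 4, max 30) hi=[34, 41, 47, 49] (size 4, min 34) -> median=32
Step 9: insert 33 -> lo=[11, 12, 29, 30, 33] (size 5, max 33) hi=[34, 41, 47, 49] (size 4, min 34) -> median=33
Step 10: insert 21 -> lo=[11, 12, 21, 29, 30] (size 5, max 30) hi=[33, 34, 41, 47, 49] (size 5, min 33) -> median=31.5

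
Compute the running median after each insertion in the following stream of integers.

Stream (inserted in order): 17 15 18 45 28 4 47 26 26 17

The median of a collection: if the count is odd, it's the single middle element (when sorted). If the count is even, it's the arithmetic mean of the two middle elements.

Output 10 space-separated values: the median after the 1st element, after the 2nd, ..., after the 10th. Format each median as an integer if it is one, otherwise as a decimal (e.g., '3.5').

Step 1: insert 17 -> lo=[17] (size 1, max 17) hi=[] (size 0) -> median=17
Step 2: insert 15 -> lo=[15] (size 1, max 15) hi=[17] (size 1, min 17) -> median=16
Step 3: insert 18 -> lo=[15, 17] (size 2, max 17) hi=[18] (size 1, min 18) -> median=17
Step 4: insert 45 -> lo=[15, 17] (size 2, max 17) hi=[18, 45] (size 2, min 18) -> median=17.5
Step 5: insert 28 -> lo=[15, 17, 18] (size 3, max 18) hi=[28, 45] (size 2, min 28) -> median=18
Step 6: insert 4 -> lo=[4, 15, 17] (size 3, max 17) hi=[18, 28, 45] (size 3, min 18) -> median=17.5
Step 7: insert 47 -> lo=[4, 15, 17, 18] (size 4, max 18) hi=[28, 45, 47] (size 3, min 28) -> median=18
Step 8: insert 26 -> lo=[4, 15, 17, 18] (size 4, max 18) hi=[26, 28, 45, 47] (size 4, min 26) -> median=22
Step 9: insert 26 -> lo=[4, 15, 17, 18, 26] (size 5, max 26) hi=[26, 28, 45, 47] (size 4, min 26) -> median=26
Step 10: insert 17 -> lo=[4, 15, 17, 17, 18] (size 5, max 18) hi=[26, 26, 28, 45, 47] (size 5, min 26) -> median=22

Answer: 17 16 17 17.5 18 17.5 18 22 26 22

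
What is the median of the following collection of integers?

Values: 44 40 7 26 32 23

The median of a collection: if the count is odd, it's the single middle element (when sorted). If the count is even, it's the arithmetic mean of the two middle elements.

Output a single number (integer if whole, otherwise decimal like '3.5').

Answer: 29

Derivation:
Step 1: insert 44 -> lo=[44] (size 1, max 44) hi=[] (size 0) -> median=44
Step 2: insert 40 -> lo=[40] (size 1, max 40) hi=[44] (size 1, min 44) -> median=42
Step 3: insert 7 -> lo=[7, 40] (size 2, max 40) hi=[44] (size 1, min 44) -> median=40
Step 4: insert 26 -> lo=[7, 26] (size 2, max 26) hi=[40, 44] (size 2, min 40) -> median=33
Step 5: insert 32 -> lo=[7, 26, 32] (size 3, max 32) hi=[40, 44] (size 2, min 40) -> median=32
Step 6: insert 23 -> lo=[7, 23, 26] (size 3, max 26) hi=[32, 40, 44] (size 3, min 32) -> median=29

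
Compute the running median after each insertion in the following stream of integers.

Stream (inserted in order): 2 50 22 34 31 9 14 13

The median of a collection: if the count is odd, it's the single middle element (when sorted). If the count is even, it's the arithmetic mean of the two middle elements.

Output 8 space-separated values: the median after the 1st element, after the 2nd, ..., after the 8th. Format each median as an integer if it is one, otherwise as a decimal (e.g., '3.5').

Step 1: insert 2 -> lo=[2] (size 1, max 2) hi=[] (size 0) -> median=2
Step 2: insert 50 -> lo=[2] (size 1, max 2) hi=[50] (size 1, min 50) -> median=26
Step 3: insert 22 -> lo=[2, 22] (size 2, max 22) hi=[50] (size 1, min 50) -> median=22
Step 4: insert 34 -> lo=[2, 22] (size 2, max 22) hi=[34, 50] (size 2, min 34) -> median=28
Step 5: insert 31 -> lo=[2, 22, 31] (size 3, max 31) hi=[34, 50] (size 2, min 34) -> median=31
Step 6: insert 9 -> lo=[2, 9, 22] (size 3, max 22) hi=[31, 34, 50] (size 3, min 31) -> median=26.5
Step 7: insert 14 -> lo=[2, 9, 14, 22] (size 4, max 22) hi=[31, 34, 50] (size 3, min 31) -> median=22
Step 8: insert 13 -> lo=[2, 9, 13, 14] (size 4, max 14) hi=[22, 31, 34, 50] (size 4, min 22) -> median=18

Answer: 2 26 22 28 31 26.5 22 18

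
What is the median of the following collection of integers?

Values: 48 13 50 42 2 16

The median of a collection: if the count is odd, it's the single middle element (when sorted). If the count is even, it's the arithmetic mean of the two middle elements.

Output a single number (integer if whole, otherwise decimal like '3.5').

Answer: 29

Derivation:
Step 1: insert 48 -> lo=[48] (size 1, max 48) hi=[] (size 0) -> median=48
Step 2: insert 13 -> lo=[13] (size 1, max 13) hi=[48] (size 1, min 48) -> median=30.5
Step 3: insert 50 -> lo=[13, 48] (size 2, max 48) hi=[50] (size 1, min 50) -> median=48
Step 4: insert 42 -> lo=[13, 42] (size 2, max 42) hi=[48, 50] (size 2, min 48) -> median=45
Step 5: insert 2 -> lo=[2, 13, 42] (size 3, max 42) hi=[48, 50] (size 2, min 48) -> median=42
Step 6: insert 16 -> lo=[2, 13, 16] (size 3, max 16) hi=[42, 48, 50] (size 3, min 42) -> median=29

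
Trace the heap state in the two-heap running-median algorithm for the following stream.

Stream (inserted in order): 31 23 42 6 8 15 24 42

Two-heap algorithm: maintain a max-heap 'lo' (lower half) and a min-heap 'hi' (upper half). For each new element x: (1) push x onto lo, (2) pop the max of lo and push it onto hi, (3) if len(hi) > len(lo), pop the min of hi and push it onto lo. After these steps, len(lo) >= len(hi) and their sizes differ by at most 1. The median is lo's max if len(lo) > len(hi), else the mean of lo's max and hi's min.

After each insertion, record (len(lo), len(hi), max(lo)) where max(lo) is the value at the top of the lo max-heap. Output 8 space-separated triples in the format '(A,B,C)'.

Answer: (1,0,31) (1,1,23) (2,1,31) (2,2,23) (3,2,23) (3,3,15) (4,3,23) (4,4,23)

Derivation:
Step 1: insert 31 -> lo=[31] hi=[] -> (len(lo)=1, len(hi)=0, max(lo)=31)
Step 2: insert 23 -> lo=[23] hi=[31] -> (len(lo)=1, len(hi)=1, max(lo)=23)
Step 3: insert 42 -> lo=[23, 31] hi=[42] -> (len(lo)=2, len(hi)=1, max(lo)=31)
Step 4: insert 6 -> lo=[6, 23] hi=[31, 42] -> (len(lo)=2, len(hi)=2, max(lo)=23)
Step 5: insert 8 -> lo=[6, 8, 23] hi=[31, 42] -> (len(lo)=3, len(hi)=2, max(lo)=23)
Step 6: insert 15 -> lo=[6, 8, 15] hi=[23, 31, 42] -> (len(lo)=3, len(hi)=3, max(lo)=15)
Step 7: insert 24 -> lo=[6, 8, 15, 23] hi=[24, 31, 42] -> (len(lo)=4, len(hi)=3, max(lo)=23)
Step 8: insert 42 -> lo=[6, 8, 15, 23] hi=[24, 31, 42, 42] -> (len(lo)=4, len(hi)=4, max(lo)=23)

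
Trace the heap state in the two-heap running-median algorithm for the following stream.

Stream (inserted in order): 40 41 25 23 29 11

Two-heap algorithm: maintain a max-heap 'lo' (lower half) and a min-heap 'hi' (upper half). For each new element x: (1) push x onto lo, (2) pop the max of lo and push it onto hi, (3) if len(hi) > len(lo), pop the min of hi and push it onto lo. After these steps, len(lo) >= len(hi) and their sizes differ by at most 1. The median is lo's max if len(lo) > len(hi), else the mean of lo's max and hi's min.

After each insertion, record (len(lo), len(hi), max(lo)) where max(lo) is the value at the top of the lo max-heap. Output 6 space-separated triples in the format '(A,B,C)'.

Step 1: insert 40 -> lo=[40] hi=[] -> (len(lo)=1, len(hi)=0, max(lo)=40)
Step 2: insert 41 -> lo=[40] hi=[41] -> (len(lo)=1, len(hi)=1, max(lo)=40)
Step 3: insert 25 -> lo=[25, 40] hi=[41] -> (len(lo)=2, len(hi)=1, max(lo)=40)
Step 4: insert 23 -> lo=[23, 25] hi=[40, 41] -> (len(lo)=2, len(hi)=2, max(lo)=25)
Step 5: insert 29 -> lo=[23, 25, 29] hi=[40, 41] -> (len(lo)=3, len(hi)=2, max(lo)=29)
Step 6: insert 11 -> lo=[11, 23, 25] hi=[29, 40, 41] -> (len(lo)=3, len(hi)=3, max(lo)=25)

Answer: (1,0,40) (1,1,40) (2,1,40) (2,2,25) (3,2,29) (3,3,25)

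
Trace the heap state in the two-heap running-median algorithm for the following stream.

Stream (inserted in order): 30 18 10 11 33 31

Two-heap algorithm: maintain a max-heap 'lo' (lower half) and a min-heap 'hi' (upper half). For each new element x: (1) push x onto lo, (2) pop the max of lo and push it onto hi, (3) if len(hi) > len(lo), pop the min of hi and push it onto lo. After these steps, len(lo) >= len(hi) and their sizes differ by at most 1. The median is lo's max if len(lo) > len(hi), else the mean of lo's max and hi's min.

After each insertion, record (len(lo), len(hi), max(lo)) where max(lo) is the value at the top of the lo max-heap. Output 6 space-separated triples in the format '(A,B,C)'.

Answer: (1,0,30) (1,1,18) (2,1,18) (2,2,11) (3,2,18) (3,3,18)

Derivation:
Step 1: insert 30 -> lo=[30] hi=[] -> (len(lo)=1, len(hi)=0, max(lo)=30)
Step 2: insert 18 -> lo=[18] hi=[30] -> (len(lo)=1, len(hi)=1, max(lo)=18)
Step 3: insert 10 -> lo=[10, 18] hi=[30] -> (len(lo)=2, len(hi)=1, max(lo)=18)
Step 4: insert 11 -> lo=[10, 11] hi=[18, 30] -> (len(lo)=2, len(hi)=2, max(lo)=11)
Step 5: insert 33 -> lo=[10, 11, 18] hi=[30, 33] -> (len(lo)=3, len(hi)=2, max(lo)=18)
Step 6: insert 31 -> lo=[10, 11, 18] hi=[30, 31, 33] -> (len(lo)=3, len(hi)=3, max(lo)=18)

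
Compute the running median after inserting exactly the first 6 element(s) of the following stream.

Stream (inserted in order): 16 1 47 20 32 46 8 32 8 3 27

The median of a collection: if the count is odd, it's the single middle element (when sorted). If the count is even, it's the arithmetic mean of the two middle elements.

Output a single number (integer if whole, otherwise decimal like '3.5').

Answer: 26

Derivation:
Step 1: insert 16 -> lo=[16] (size 1, max 16) hi=[] (size 0) -> median=16
Step 2: insert 1 -> lo=[1] (size 1, max 1) hi=[16] (size 1, min 16) -> median=8.5
Step 3: insert 47 -> lo=[1, 16] (size 2, max 16) hi=[47] (size 1, min 47) -> median=16
Step 4: insert 20 -> lo=[1, 16] (size 2, max 16) hi=[20, 47] (size 2, min 20) -> median=18
Step 5: insert 32 -> lo=[1, 16, 20] (size 3, max 20) hi=[32, 47] (size 2, min 32) -> median=20
Step 6: insert 46 -> lo=[1, 16, 20] (size 3, max 20) hi=[32, 46, 47] (size 3, min 32) -> median=26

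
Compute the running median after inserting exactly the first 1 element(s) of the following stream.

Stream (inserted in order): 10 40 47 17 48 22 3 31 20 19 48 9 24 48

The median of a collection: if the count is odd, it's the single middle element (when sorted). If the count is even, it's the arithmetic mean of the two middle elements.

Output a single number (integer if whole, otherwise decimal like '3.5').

Answer: 10

Derivation:
Step 1: insert 10 -> lo=[10] (size 1, max 10) hi=[] (size 0) -> median=10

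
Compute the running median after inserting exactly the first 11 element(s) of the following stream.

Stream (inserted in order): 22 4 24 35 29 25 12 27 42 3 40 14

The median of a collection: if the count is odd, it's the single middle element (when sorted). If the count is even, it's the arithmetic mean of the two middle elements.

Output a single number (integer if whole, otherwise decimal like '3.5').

Answer: 25

Derivation:
Step 1: insert 22 -> lo=[22] (size 1, max 22) hi=[] (size 0) -> median=22
Step 2: insert 4 -> lo=[4] (size 1, max 4) hi=[22] (size 1, min 22) -> median=13
Step 3: insert 24 -> lo=[4, 22] (size 2, max 22) hi=[24] (size 1, min 24) -> median=22
Step 4: insert 35 -> lo=[4, 22] (size 2, max 22) hi=[24, 35] (size 2, min 24) -> median=23
Step 5: insert 29 -> lo=[4, 22, 24] (size 3, max 24) hi=[29, 35] (size 2, min 29) -> median=24
Step 6: insert 25 -> lo=[4, 22, 24] (size 3, max 24) hi=[25, 29, 35] (size 3, min 25) -> median=24.5
Step 7: insert 12 -> lo=[4, 12, 22, 24] (size 4, max 24) hi=[25, 29, 35] (size 3, min 25) -> median=24
Step 8: insert 27 -> lo=[4, 12, 22, 24] (size 4, max 24) hi=[25, 27, 29, 35] (size 4, min 25) -> median=24.5
Step 9: insert 42 -> lo=[4, 12, 22, 24, 25] (size 5, max 25) hi=[27, 29, 35, 42] (size 4, min 27) -> median=25
Step 10: insert 3 -> lo=[3, 4, 12, 22, 24] (size 5, max 24) hi=[25, 27, 29, 35, 42] (size 5, min 25) -> median=24.5
Step 11: insert 40 -> lo=[3, 4, 12, 22, 24, 25] (size 6, max 25) hi=[27, 29, 35, 40, 42] (size 5, min 27) -> median=25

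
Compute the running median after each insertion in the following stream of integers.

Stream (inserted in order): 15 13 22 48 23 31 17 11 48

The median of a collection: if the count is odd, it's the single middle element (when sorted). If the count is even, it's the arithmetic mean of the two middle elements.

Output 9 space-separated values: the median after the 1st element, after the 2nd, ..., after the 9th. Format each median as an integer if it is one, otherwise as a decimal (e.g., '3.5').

Step 1: insert 15 -> lo=[15] (size 1, max 15) hi=[] (size 0) -> median=15
Step 2: insert 13 -> lo=[13] (size 1, max 13) hi=[15] (size 1, min 15) -> median=14
Step 3: insert 22 -> lo=[13, 15] (size 2, max 15) hi=[22] (size 1, min 22) -> median=15
Step 4: insert 48 -> lo=[13, 15] (size 2, max 15) hi=[22, 48] (size 2, min 22) -> median=18.5
Step 5: insert 23 -> lo=[13, 15, 22] (size 3, max 22) hi=[23, 48] (size 2, min 23) -> median=22
Step 6: insert 31 -> lo=[13, 15, 22] (size 3, max 22) hi=[23, 31, 48] (size 3, min 23) -> median=22.5
Step 7: insert 17 -> lo=[13, 15, 17, 22] (size 4, max 22) hi=[23, 31, 48] (size 3, min 23) -> median=22
Step 8: insert 11 -> lo=[11, 13, 15, 17] (size 4, max 17) hi=[22, 23, 31, 48] (size 4, min 22) -> median=19.5
Step 9: insert 48 -> lo=[11, 13, 15, 17, 22] (size 5, max 22) hi=[23, 31, 48, 48] (size 4, min 23) -> median=22

Answer: 15 14 15 18.5 22 22.5 22 19.5 22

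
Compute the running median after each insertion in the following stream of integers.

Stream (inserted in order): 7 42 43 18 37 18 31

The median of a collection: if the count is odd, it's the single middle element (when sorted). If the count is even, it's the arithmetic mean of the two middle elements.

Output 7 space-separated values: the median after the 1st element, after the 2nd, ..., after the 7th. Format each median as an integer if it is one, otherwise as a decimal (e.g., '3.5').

Step 1: insert 7 -> lo=[7] (size 1, max 7) hi=[] (size 0) -> median=7
Step 2: insert 42 -> lo=[7] (size 1, max 7) hi=[42] (size 1, min 42) -> median=24.5
Step 3: insert 43 -> lo=[7, 42] (size 2, max 42) hi=[43] (size 1, min 43) -> median=42
Step 4: insert 18 -> lo=[7, 18] (size 2, max 18) hi=[42, 43] (size 2, min 42) -> median=30
Step 5: insert 37 -> lo=[7, 18, 37] (size 3, max 37) hi=[42, 43] (size 2, min 42) -> median=37
Step 6: insert 18 -> lo=[7, 18, 18] (size 3, max 18) hi=[37, 42, 43] (size 3, min 37) -> median=27.5
Step 7: insert 31 -> lo=[7, 18, 18, 31] (size 4, max 31) hi=[37, 42, 43] (size 3, min 37) -> median=31

Answer: 7 24.5 42 30 37 27.5 31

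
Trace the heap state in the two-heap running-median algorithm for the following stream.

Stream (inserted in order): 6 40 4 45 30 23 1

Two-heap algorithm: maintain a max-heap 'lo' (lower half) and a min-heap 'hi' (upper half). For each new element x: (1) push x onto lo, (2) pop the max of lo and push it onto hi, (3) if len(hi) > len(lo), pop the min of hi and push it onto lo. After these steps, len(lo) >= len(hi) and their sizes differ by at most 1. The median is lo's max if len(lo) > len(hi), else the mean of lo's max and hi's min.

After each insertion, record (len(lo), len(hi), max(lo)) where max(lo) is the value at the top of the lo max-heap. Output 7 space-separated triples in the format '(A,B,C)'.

Answer: (1,0,6) (1,1,6) (2,1,6) (2,2,6) (3,2,30) (3,3,23) (4,3,23)

Derivation:
Step 1: insert 6 -> lo=[6] hi=[] -> (len(lo)=1, len(hi)=0, max(lo)=6)
Step 2: insert 40 -> lo=[6] hi=[40] -> (len(lo)=1, len(hi)=1, max(lo)=6)
Step 3: insert 4 -> lo=[4, 6] hi=[40] -> (len(lo)=2, len(hi)=1, max(lo)=6)
Step 4: insert 45 -> lo=[4, 6] hi=[40, 45] -> (len(lo)=2, len(hi)=2, max(lo)=6)
Step 5: insert 30 -> lo=[4, 6, 30] hi=[40, 45] -> (len(lo)=3, len(hi)=2, max(lo)=30)
Step 6: insert 23 -> lo=[4, 6, 23] hi=[30, 40, 45] -> (len(lo)=3, len(hi)=3, max(lo)=23)
Step 7: insert 1 -> lo=[1, 4, 6, 23] hi=[30, 40, 45] -> (len(lo)=4, len(hi)=3, max(lo)=23)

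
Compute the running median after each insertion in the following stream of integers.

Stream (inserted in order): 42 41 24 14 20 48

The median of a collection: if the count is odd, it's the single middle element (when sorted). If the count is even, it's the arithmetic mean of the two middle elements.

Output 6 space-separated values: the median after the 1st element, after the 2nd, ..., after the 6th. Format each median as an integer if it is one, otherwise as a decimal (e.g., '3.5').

Answer: 42 41.5 41 32.5 24 32.5

Derivation:
Step 1: insert 42 -> lo=[42] (size 1, max 42) hi=[] (size 0) -> median=42
Step 2: insert 41 -> lo=[41] (size 1, max 41) hi=[42] (size 1, min 42) -> median=41.5
Step 3: insert 24 -> lo=[24, 41] (size 2, max 41) hi=[42] (size 1, min 42) -> median=41
Step 4: insert 14 -> lo=[14, 24] (size 2, max 24) hi=[41, 42] (size 2, min 41) -> median=32.5
Step 5: insert 20 -> lo=[14, 20, 24] (size 3, max 24) hi=[41, 42] (size 2, min 41) -> median=24
Step 6: insert 48 -> lo=[14, 20, 24] (size 3, max 24) hi=[41, 42, 48] (size 3, min 41) -> median=32.5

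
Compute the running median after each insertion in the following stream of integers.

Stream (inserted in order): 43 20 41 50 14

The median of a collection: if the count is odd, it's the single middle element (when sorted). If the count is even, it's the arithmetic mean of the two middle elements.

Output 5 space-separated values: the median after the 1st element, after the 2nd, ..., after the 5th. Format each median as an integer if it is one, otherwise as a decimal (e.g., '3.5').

Answer: 43 31.5 41 42 41

Derivation:
Step 1: insert 43 -> lo=[43] (size 1, max 43) hi=[] (size 0) -> median=43
Step 2: insert 20 -> lo=[20] (size 1, max 20) hi=[43] (size 1, min 43) -> median=31.5
Step 3: insert 41 -> lo=[20, 41] (size 2, max 41) hi=[43] (size 1, min 43) -> median=41
Step 4: insert 50 -> lo=[20, 41] (size 2, max 41) hi=[43, 50] (size 2, min 43) -> median=42
Step 5: insert 14 -> lo=[14, 20, 41] (size 3, max 41) hi=[43, 50] (size 2, min 43) -> median=41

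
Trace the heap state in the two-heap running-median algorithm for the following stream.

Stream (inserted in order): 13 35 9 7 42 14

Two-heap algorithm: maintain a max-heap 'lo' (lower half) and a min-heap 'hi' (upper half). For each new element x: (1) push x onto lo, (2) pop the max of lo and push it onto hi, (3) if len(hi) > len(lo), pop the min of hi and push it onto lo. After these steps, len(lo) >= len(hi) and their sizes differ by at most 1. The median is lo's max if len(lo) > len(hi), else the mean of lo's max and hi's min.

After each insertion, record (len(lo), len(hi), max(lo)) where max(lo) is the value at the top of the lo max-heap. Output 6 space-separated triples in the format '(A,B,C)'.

Answer: (1,0,13) (1,1,13) (2,1,13) (2,2,9) (3,2,13) (3,3,13)

Derivation:
Step 1: insert 13 -> lo=[13] hi=[] -> (len(lo)=1, len(hi)=0, max(lo)=13)
Step 2: insert 35 -> lo=[13] hi=[35] -> (len(lo)=1, len(hi)=1, max(lo)=13)
Step 3: insert 9 -> lo=[9, 13] hi=[35] -> (len(lo)=2, len(hi)=1, max(lo)=13)
Step 4: insert 7 -> lo=[7, 9] hi=[13, 35] -> (len(lo)=2, len(hi)=2, max(lo)=9)
Step 5: insert 42 -> lo=[7, 9, 13] hi=[35, 42] -> (len(lo)=3, len(hi)=2, max(lo)=13)
Step 6: insert 14 -> lo=[7, 9, 13] hi=[14, 35, 42] -> (len(lo)=3, len(hi)=3, max(lo)=13)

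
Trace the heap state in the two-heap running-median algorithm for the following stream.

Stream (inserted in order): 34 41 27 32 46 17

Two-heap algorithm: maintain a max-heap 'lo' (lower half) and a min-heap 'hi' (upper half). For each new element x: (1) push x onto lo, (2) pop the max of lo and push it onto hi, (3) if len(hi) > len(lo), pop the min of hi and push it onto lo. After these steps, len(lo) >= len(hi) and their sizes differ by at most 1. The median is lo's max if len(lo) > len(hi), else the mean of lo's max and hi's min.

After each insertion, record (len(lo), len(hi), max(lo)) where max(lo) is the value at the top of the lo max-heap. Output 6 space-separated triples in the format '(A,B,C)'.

Answer: (1,0,34) (1,1,34) (2,1,34) (2,2,32) (3,2,34) (3,3,32)

Derivation:
Step 1: insert 34 -> lo=[34] hi=[] -> (len(lo)=1, len(hi)=0, max(lo)=34)
Step 2: insert 41 -> lo=[34] hi=[41] -> (len(lo)=1, len(hi)=1, max(lo)=34)
Step 3: insert 27 -> lo=[27, 34] hi=[41] -> (len(lo)=2, len(hi)=1, max(lo)=34)
Step 4: insert 32 -> lo=[27, 32] hi=[34, 41] -> (len(lo)=2, len(hi)=2, max(lo)=32)
Step 5: insert 46 -> lo=[27, 32, 34] hi=[41, 46] -> (len(lo)=3, len(hi)=2, max(lo)=34)
Step 6: insert 17 -> lo=[17, 27, 32] hi=[34, 41, 46] -> (len(lo)=3, len(hi)=3, max(lo)=32)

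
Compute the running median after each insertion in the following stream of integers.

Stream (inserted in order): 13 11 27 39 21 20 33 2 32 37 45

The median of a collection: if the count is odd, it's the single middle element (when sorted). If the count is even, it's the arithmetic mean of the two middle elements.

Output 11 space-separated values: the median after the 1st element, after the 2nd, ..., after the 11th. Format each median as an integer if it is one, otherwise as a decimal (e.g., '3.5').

Answer: 13 12 13 20 21 20.5 21 20.5 21 24 27

Derivation:
Step 1: insert 13 -> lo=[13] (size 1, max 13) hi=[] (size 0) -> median=13
Step 2: insert 11 -> lo=[11] (size 1, max 11) hi=[13] (size 1, min 13) -> median=12
Step 3: insert 27 -> lo=[11, 13] (size 2, max 13) hi=[27] (size 1, min 27) -> median=13
Step 4: insert 39 -> lo=[11, 13] (size 2, max 13) hi=[27, 39] (size 2, min 27) -> median=20
Step 5: insert 21 -> lo=[11, 13, 21] (size 3, max 21) hi=[27, 39] (size 2, min 27) -> median=21
Step 6: insert 20 -> lo=[11, 13, 20] (size 3, max 20) hi=[21, 27, 39] (size 3, min 21) -> median=20.5
Step 7: insert 33 -> lo=[11, 13, 20, 21] (size 4, max 21) hi=[27, 33, 39] (size 3, min 27) -> median=21
Step 8: insert 2 -> lo=[2, 11, 13, 20] (size 4, max 20) hi=[21, 27, 33, 39] (size 4, min 21) -> median=20.5
Step 9: insert 32 -> lo=[2, 11, 13, 20, 21] (size 5, max 21) hi=[27, 32, 33, 39] (size 4, min 27) -> median=21
Step 10: insert 37 -> lo=[2, 11, 13, 20, 21] (size 5, max 21) hi=[27, 32, 33, 37, 39] (size 5, min 27) -> median=24
Step 11: insert 45 -> lo=[2, 11, 13, 20, 21, 27] (size 6, max 27) hi=[32, 33, 37, 39, 45] (size 5, min 32) -> median=27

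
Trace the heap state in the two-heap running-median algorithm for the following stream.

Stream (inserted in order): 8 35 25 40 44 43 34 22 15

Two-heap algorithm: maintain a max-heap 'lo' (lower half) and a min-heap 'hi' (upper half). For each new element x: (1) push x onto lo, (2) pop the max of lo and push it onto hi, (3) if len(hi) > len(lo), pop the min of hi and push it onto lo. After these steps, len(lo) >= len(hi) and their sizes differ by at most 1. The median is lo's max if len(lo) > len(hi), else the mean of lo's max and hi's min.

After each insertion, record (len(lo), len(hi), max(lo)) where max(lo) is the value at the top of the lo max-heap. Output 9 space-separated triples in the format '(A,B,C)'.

Answer: (1,0,8) (1,1,8) (2,1,25) (2,2,25) (3,2,35) (3,3,35) (4,3,35) (4,4,34) (5,4,34)

Derivation:
Step 1: insert 8 -> lo=[8] hi=[] -> (len(lo)=1, len(hi)=0, max(lo)=8)
Step 2: insert 35 -> lo=[8] hi=[35] -> (len(lo)=1, len(hi)=1, max(lo)=8)
Step 3: insert 25 -> lo=[8, 25] hi=[35] -> (len(lo)=2, len(hi)=1, max(lo)=25)
Step 4: insert 40 -> lo=[8, 25] hi=[35, 40] -> (len(lo)=2, len(hi)=2, max(lo)=25)
Step 5: insert 44 -> lo=[8, 25, 35] hi=[40, 44] -> (len(lo)=3, len(hi)=2, max(lo)=35)
Step 6: insert 43 -> lo=[8, 25, 35] hi=[40, 43, 44] -> (len(lo)=3, len(hi)=3, max(lo)=35)
Step 7: insert 34 -> lo=[8, 25, 34, 35] hi=[40, 43, 44] -> (len(lo)=4, len(hi)=3, max(lo)=35)
Step 8: insert 22 -> lo=[8, 22, 25, 34] hi=[35, 40, 43, 44] -> (len(lo)=4, len(hi)=4, max(lo)=34)
Step 9: insert 15 -> lo=[8, 15, 22, 25, 34] hi=[35, 40, 43, 44] -> (len(lo)=5, len(hi)=4, max(lo)=34)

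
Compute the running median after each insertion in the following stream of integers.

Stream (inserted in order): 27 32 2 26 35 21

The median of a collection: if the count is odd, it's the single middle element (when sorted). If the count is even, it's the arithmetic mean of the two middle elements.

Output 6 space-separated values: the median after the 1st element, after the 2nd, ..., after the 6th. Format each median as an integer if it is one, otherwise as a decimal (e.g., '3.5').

Step 1: insert 27 -> lo=[27] (size 1, max 27) hi=[] (size 0) -> median=27
Step 2: insert 32 -> lo=[27] (size 1, max 27) hi=[32] (size 1, min 32) -> median=29.5
Step 3: insert 2 -> lo=[2, 27] (size 2, max 27) hi=[32] (size 1, min 32) -> median=27
Step 4: insert 26 -> lo=[2, 26] (size 2, max 26) hi=[27, 32] (size 2, min 27) -> median=26.5
Step 5: insert 35 -> lo=[2, 26, 27] (size 3, max 27) hi=[32, 35] (size 2, min 32) -> median=27
Step 6: insert 21 -> lo=[2, 21, 26] (size 3, max 26) hi=[27, 32, 35] (size 3, min 27) -> median=26.5

Answer: 27 29.5 27 26.5 27 26.5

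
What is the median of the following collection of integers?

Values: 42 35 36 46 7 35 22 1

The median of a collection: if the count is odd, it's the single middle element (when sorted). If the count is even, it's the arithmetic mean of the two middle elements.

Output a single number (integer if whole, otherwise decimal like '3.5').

Step 1: insert 42 -> lo=[42] (size 1, max 42) hi=[] (size 0) -> median=42
Step 2: insert 35 -> lo=[35] (size 1, max 35) hi=[42] (size 1, min 42) -> median=38.5
Step 3: insert 36 -> lo=[35, 36] (size 2, max 36) hi=[42] (size 1, min 42) -> median=36
Step 4: insert 46 -> lo=[35, 36] (size 2, max 36) hi=[42, 46] (size 2, min 42) -> median=39
Step 5: insert 7 -> lo=[7, 35, 36] (size 3, max 36) hi=[42, 46] (size 2, min 42) -> median=36
Step 6: insert 35 -> lo=[7, 35, 35] (size 3, max 35) hi=[36, 42, 46] (size 3, min 36) -> median=35.5
Step 7: insert 22 -> lo=[7, 22, 35, 35] (size 4, max 35) hi=[36, 42, 46] (size 3, min 36) -> median=35
Step 8: insert 1 -> lo=[1, 7, 22, 35] (size 4, max 35) hi=[35, 36, 42, 46] (size 4, min 35) -> median=35

Answer: 35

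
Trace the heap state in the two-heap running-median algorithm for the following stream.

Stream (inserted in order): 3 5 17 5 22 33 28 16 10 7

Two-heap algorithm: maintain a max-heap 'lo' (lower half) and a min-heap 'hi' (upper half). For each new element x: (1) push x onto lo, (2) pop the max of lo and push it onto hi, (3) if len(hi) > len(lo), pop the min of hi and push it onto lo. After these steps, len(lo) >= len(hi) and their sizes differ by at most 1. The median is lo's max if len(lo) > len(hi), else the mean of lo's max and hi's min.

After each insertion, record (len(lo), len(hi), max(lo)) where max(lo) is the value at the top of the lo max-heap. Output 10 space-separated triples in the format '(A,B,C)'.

Answer: (1,0,3) (1,1,3) (2,1,5) (2,2,5) (3,2,5) (3,3,5) (4,3,17) (4,4,16) (5,4,16) (5,5,10)

Derivation:
Step 1: insert 3 -> lo=[3] hi=[] -> (len(lo)=1, len(hi)=0, max(lo)=3)
Step 2: insert 5 -> lo=[3] hi=[5] -> (len(lo)=1, len(hi)=1, max(lo)=3)
Step 3: insert 17 -> lo=[3, 5] hi=[17] -> (len(lo)=2, len(hi)=1, max(lo)=5)
Step 4: insert 5 -> lo=[3, 5] hi=[5, 17] -> (len(lo)=2, len(hi)=2, max(lo)=5)
Step 5: insert 22 -> lo=[3, 5, 5] hi=[17, 22] -> (len(lo)=3, len(hi)=2, max(lo)=5)
Step 6: insert 33 -> lo=[3, 5, 5] hi=[17, 22, 33] -> (len(lo)=3, len(hi)=3, max(lo)=5)
Step 7: insert 28 -> lo=[3, 5, 5, 17] hi=[22, 28, 33] -> (len(lo)=4, len(hi)=3, max(lo)=17)
Step 8: insert 16 -> lo=[3, 5, 5, 16] hi=[17, 22, 28, 33] -> (len(lo)=4, len(hi)=4, max(lo)=16)
Step 9: insert 10 -> lo=[3, 5, 5, 10, 16] hi=[17, 22, 28, 33] -> (len(lo)=5, len(hi)=4, max(lo)=16)
Step 10: insert 7 -> lo=[3, 5, 5, 7, 10] hi=[16, 17, 22, 28, 33] -> (len(lo)=5, len(hi)=5, max(lo)=10)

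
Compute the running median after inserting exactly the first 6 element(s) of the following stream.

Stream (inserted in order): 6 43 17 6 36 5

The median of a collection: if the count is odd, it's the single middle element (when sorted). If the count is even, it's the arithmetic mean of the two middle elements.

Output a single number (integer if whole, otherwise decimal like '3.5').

Answer: 11.5

Derivation:
Step 1: insert 6 -> lo=[6] (size 1, max 6) hi=[] (size 0) -> median=6
Step 2: insert 43 -> lo=[6] (size 1, max 6) hi=[43] (size 1, min 43) -> median=24.5
Step 3: insert 17 -> lo=[6, 17] (size 2, max 17) hi=[43] (size 1, min 43) -> median=17
Step 4: insert 6 -> lo=[6, 6] (size 2, max 6) hi=[17, 43] (size 2, min 17) -> median=11.5
Step 5: insert 36 -> lo=[6, 6, 17] (size 3, max 17) hi=[36, 43] (size 2, min 36) -> median=17
Step 6: insert 5 -> lo=[5, 6, 6] (size 3, max 6) hi=[17, 36, 43] (size 3, min 17) -> median=11.5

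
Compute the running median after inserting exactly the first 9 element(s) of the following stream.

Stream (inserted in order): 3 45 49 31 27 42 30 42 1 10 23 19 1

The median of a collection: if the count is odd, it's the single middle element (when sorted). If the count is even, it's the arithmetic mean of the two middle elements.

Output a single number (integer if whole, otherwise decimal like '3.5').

Answer: 31

Derivation:
Step 1: insert 3 -> lo=[3] (size 1, max 3) hi=[] (size 0) -> median=3
Step 2: insert 45 -> lo=[3] (size 1, max 3) hi=[45] (size 1, min 45) -> median=24
Step 3: insert 49 -> lo=[3, 45] (size 2, max 45) hi=[49] (size 1, min 49) -> median=45
Step 4: insert 31 -> lo=[3, 31] (size 2, max 31) hi=[45, 49] (size 2, min 45) -> median=38
Step 5: insert 27 -> lo=[3, 27, 31] (size 3, max 31) hi=[45, 49] (size 2, min 45) -> median=31
Step 6: insert 42 -> lo=[3, 27, 31] (size 3, max 31) hi=[42, 45, 49] (size 3, min 42) -> median=36.5
Step 7: insert 30 -> lo=[3, 27, 30, 31] (size 4, max 31) hi=[42, 45, 49] (size 3, min 42) -> median=31
Step 8: insert 42 -> lo=[3, 27, 30, 31] (size 4, max 31) hi=[42, 42, 45, 49] (size 4, min 42) -> median=36.5
Step 9: insert 1 -> lo=[1, 3, 27, 30, 31] (size 5, max 31) hi=[42, 42, 45, 49] (size 4, min 42) -> median=31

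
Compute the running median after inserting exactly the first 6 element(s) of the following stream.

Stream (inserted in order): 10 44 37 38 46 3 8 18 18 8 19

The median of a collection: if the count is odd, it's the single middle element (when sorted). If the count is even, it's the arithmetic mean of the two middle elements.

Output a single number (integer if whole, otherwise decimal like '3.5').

Step 1: insert 10 -> lo=[10] (size 1, max 10) hi=[] (size 0) -> median=10
Step 2: insert 44 -> lo=[10] (size 1, max 10) hi=[44] (size 1, min 44) -> median=27
Step 3: insert 37 -> lo=[10, 37] (size 2, max 37) hi=[44] (size 1, min 44) -> median=37
Step 4: insert 38 -> lo=[10, 37] (size 2, max 37) hi=[38, 44] (size 2, min 38) -> median=37.5
Step 5: insert 46 -> lo=[10, 37, 38] (size 3, max 38) hi=[44, 46] (size 2, min 44) -> median=38
Step 6: insert 3 -> lo=[3, 10, 37] (size 3, max 37) hi=[38, 44, 46] (size 3, min 38) -> median=37.5

Answer: 37.5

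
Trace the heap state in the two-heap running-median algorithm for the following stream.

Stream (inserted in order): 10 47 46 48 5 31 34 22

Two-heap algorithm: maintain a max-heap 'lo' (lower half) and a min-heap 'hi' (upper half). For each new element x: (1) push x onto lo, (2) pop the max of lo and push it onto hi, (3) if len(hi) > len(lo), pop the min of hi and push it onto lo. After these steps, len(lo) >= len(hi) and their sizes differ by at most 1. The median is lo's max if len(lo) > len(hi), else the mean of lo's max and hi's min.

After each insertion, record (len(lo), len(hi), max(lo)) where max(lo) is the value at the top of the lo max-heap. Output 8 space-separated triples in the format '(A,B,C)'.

Step 1: insert 10 -> lo=[10] hi=[] -> (len(lo)=1, len(hi)=0, max(lo)=10)
Step 2: insert 47 -> lo=[10] hi=[47] -> (len(lo)=1, len(hi)=1, max(lo)=10)
Step 3: insert 46 -> lo=[10, 46] hi=[47] -> (len(lo)=2, len(hi)=1, max(lo)=46)
Step 4: insert 48 -> lo=[10, 46] hi=[47, 48] -> (len(lo)=2, len(hi)=2, max(lo)=46)
Step 5: insert 5 -> lo=[5, 10, 46] hi=[47, 48] -> (len(lo)=3, len(hi)=2, max(lo)=46)
Step 6: insert 31 -> lo=[5, 10, 31] hi=[46, 47, 48] -> (len(lo)=3, len(hi)=3, max(lo)=31)
Step 7: insert 34 -> lo=[5, 10, 31, 34] hi=[46, 47, 48] -> (len(lo)=4, len(hi)=3, max(lo)=34)
Step 8: insert 22 -> lo=[5, 10, 22, 31] hi=[34, 46, 47, 48] -> (len(lo)=4, len(hi)=4, max(lo)=31)

Answer: (1,0,10) (1,1,10) (2,1,46) (2,2,46) (3,2,46) (3,3,31) (4,3,34) (4,4,31)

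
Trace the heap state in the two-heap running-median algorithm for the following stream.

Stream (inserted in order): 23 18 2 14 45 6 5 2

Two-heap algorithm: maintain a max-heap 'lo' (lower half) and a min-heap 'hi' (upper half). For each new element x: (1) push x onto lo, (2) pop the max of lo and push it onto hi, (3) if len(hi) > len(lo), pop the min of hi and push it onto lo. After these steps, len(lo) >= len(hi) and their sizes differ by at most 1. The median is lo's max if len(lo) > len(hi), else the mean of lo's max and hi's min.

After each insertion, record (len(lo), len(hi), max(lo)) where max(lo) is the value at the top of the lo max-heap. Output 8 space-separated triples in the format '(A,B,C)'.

Step 1: insert 23 -> lo=[23] hi=[] -> (len(lo)=1, len(hi)=0, max(lo)=23)
Step 2: insert 18 -> lo=[18] hi=[23] -> (len(lo)=1, len(hi)=1, max(lo)=18)
Step 3: insert 2 -> lo=[2, 18] hi=[23] -> (len(lo)=2, len(hi)=1, max(lo)=18)
Step 4: insert 14 -> lo=[2, 14] hi=[18, 23] -> (len(lo)=2, len(hi)=2, max(lo)=14)
Step 5: insert 45 -> lo=[2, 14, 18] hi=[23, 45] -> (len(lo)=3, len(hi)=2, max(lo)=18)
Step 6: insert 6 -> lo=[2, 6, 14] hi=[18, 23, 45] -> (len(lo)=3, len(hi)=3, max(lo)=14)
Step 7: insert 5 -> lo=[2, 5, 6, 14] hi=[18, 23, 45] -> (len(lo)=4, len(hi)=3, max(lo)=14)
Step 8: insert 2 -> lo=[2, 2, 5, 6] hi=[14, 18, 23, 45] -> (len(lo)=4, len(hi)=4, max(lo)=6)

Answer: (1,0,23) (1,1,18) (2,1,18) (2,2,14) (3,2,18) (3,3,14) (4,3,14) (4,4,6)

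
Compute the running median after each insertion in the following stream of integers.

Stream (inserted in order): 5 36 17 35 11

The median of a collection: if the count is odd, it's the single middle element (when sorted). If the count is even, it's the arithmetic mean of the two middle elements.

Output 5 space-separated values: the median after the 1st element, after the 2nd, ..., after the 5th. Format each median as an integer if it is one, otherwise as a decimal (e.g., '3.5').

Step 1: insert 5 -> lo=[5] (size 1, max 5) hi=[] (size 0) -> median=5
Step 2: insert 36 -> lo=[5] (size 1, max 5) hi=[36] (size 1, min 36) -> median=20.5
Step 3: insert 17 -> lo=[5, 17] (size 2, max 17) hi=[36] (size 1, min 36) -> median=17
Step 4: insert 35 -> lo=[5, 17] (size 2, max 17) hi=[35, 36] (size 2, min 35) -> median=26
Step 5: insert 11 -> lo=[5, 11, 17] (size 3, max 17) hi=[35, 36] (size 2, min 35) -> median=17

Answer: 5 20.5 17 26 17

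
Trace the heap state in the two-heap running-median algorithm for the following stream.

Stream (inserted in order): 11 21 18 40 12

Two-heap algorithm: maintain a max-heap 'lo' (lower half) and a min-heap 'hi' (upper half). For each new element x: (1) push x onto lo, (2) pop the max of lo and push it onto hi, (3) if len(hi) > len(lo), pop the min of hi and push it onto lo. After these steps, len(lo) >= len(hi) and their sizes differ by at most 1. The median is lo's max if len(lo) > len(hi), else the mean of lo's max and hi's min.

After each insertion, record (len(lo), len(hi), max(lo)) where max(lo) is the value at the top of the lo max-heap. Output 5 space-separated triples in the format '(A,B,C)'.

Step 1: insert 11 -> lo=[11] hi=[] -> (len(lo)=1, len(hi)=0, max(lo)=11)
Step 2: insert 21 -> lo=[11] hi=[21] -> (len(lo)=1, len(hi)=1, max(lo)=11)
Step 3: insert 18 -> lo=[11, 18] hi=[21] -> (len(lo)=2, len(hi)=1, max(lo)=18)
Step 4: insert 40 -> lo=[11, 18] hi=[21, 40] -> (len(lo)=2, len(hi)=2, max(lo)=18)
Step 5: insert 12 -> lo=[11, 12, 18] hi=[21, 40] -> (len(lo)=3, len(hi)=2, max(lo)=18)

Answer: (1,0,11) (1,1,11) (2,1,18) (2,2,18) (3,2,18)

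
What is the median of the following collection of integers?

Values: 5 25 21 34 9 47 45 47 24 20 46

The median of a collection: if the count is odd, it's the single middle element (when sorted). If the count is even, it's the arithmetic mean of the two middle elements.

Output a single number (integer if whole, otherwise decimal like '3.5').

Step 1: insert 5 -> lo=[5] (size 1, max 5) hi=[] (size 0) -> median=5
Step 2: insert 25 -> lo=[5] (size 1, max 5) hi=[25] (size 1, min 25) -> median=15
Step 3: insert 21 -> lo=[5, 21] (size 2, max 21) hi=[25] (size 1, min 25) -> median=21
Step 4: insert 34 -> lo=[5, 21] (size 2, max 21) hi=[25, 34] (size 2, min 25) -> median=23
Step 5: insert 9 -> lo=[5, 9, 21] (size 3, max 21) hi=[25, 34] (size 2, min 25) -> median=21
Step 6: insert 47 -> lo=[5, 9, 21] (size 3, max 21) hi=[25, 34, 47] (size 3, min 25) -> median=23
Step 7: insert 45 -> lo=[5, 9, 21, 25] (size 4, max 25) hi=[34, 45, 47] (size 3, min 34) -> median=25
Step 8: insert 47 -> lo=[5, 9, 21, 25] (size 4, max 25) hi=[34, 45, 47, 47] (size 4, min 34) -> median=29.5
Step 9: insert 24 -> lo=[5, 9, 21, 24, 25] (size 5, max 25) hi=[34, 45, 47, 47] (size 4, min 34) -> median=25
Step 10: insert 20 -> lo=[5, 9, 20, 21, 24] (size 5, max 24) hi=[25, 34, 45, 47, 47] (size 5, min 25) -> median=24.5
Step 11: insert 46 -> lo=[5, 9, 20, 21, 24, 25] (size 6, max 25) hi=[34, 45, 46, 47, 47] (size 5, min 34) -> median=25

Answer: 25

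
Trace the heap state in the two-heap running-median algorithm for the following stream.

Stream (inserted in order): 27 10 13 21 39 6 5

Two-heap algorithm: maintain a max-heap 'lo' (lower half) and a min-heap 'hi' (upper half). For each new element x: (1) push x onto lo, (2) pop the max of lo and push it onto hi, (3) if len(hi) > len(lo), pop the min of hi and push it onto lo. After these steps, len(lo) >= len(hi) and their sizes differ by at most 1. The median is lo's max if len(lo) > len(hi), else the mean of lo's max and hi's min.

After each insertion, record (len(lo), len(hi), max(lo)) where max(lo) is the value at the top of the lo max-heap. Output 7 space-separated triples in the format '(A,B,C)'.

Step 1: insert 27 -> lo=[27] hi=[] -> (len(lo)=1, len(hi)=0, max(lo)=27)
Step 2: insert 10 -> lo=[10] hi=[27] -> (len(lo)=1, len(hi)=1, max(lo)=10)
Step 3: insert 13 -> lo=[10, 13] hi=[27] -> (len(lo)=2, len(hi)=1, max(lo)=13)
Step 4: insert 21 -> lo=[10, 13] hi=[21, 27] -> (len(lo)=2, len(hi)=2, max(lo)=13)
Step 5: insert 39 -> lo=[10, 13, 21] hi=[27, 39] -> (len(lo)=3, len(hi)=2, max(lo)=21)
Step 6: insert 6 -> lo=[6, 10, 13] hi=[21, 27, 39] -> (len(lo)=3, len(hi)=3, max(lo)=13)
Step 7: insert 5 -> lo=[5, 6, 10, 13] hi=[21, 27, 39] -> (len(lo)=4, len(hi)=3, max(lo)=13)

Answer: (1,0,27) (1,1,10) (2,1,13) (2,2,13) (3,2,21) (3,3,13) (4,3,13)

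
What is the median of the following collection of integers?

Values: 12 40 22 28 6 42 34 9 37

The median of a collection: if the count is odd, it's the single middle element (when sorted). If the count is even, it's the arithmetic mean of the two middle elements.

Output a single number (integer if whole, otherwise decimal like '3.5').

Step 1: insert 12 -> lo=[12] (size 1, max 12) hi=[] (size 0) -> median=12
Step 2: insert 40 -> lo=[12] (size 1, max 12) hi=[40] (size 1, min 40) -> median=26
Step 3: insert 22 -> lo=[12, 22] (size 2, max 22) hi=[40] (size 1, min 40) -> median=22
Step 4: insert 28 -> lo=[12, 22] (size 2, max 22) hi=[28, 40] (size 2, min 28) -> median=25
Step 5: insert 6 -> lo=[6, 12, 22] (size 3, max 22) hi=[28, 40] (size 2, min 28) -> median=22
Step 6: insert 42 -> lo=[6, 12, 22] (size 3, max 22) hi=[28, 40, 42] (size 3, min 28) -> median=25
Step 7: insert 34 -> lo=[6, 12, 22, 28] (size 4, max 28) hi=[34, 40, 42] (size 3, min 34) -> median=28
Step 8: insert 9 -> lo=[6, 9, 12, 22] (size 4, max 22) hi=[28, 34, 40, 42] (size 4, min 28) -> median=25
Step 9: insert 37 -> lo=[6, 9, 12, 22, 28] (size 5, max 28) hi=[34, 37, 40, 42] (size 4, min 34) -> median=28

Answer: 28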